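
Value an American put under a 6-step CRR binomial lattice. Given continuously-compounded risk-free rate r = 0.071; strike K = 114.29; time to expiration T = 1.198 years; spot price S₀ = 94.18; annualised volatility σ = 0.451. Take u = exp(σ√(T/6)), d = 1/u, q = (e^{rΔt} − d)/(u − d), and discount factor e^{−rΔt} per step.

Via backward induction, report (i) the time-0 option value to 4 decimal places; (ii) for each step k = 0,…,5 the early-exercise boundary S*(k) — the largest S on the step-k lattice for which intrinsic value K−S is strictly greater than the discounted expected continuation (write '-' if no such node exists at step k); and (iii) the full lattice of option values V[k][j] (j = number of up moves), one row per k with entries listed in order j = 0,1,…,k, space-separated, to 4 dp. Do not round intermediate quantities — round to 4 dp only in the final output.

params: Δt=0.19967 u=1.22327 d=0.81748 q=0.48497 e^(-rΔt)=0.98592
t_6 payoffs: 86.1819 72.2296 51.3515 20.1100 0.0000 0.0000 0.0000
t_5: node(5,0) S=34.3837 payoff=79.9063 vs cont=78.2975 → 79.9063 [stop]  node(5,1) S=51.4511 payoff=62.8389 vs cont=61.2301 → 62.8389 [stop]  node(5,2) S=76.9905 payoff=37.2995 vs cont=35.6907 → 37.2995 [stop]  node(5,3) S=115.2073 payoff=0.0000 vs cont=10.2114 → 10.2114 [wait]  node(5,4) S=172.3941 payoff=0.0000 vs cont=0.0000 → 0.0000 [wait]  node(5,5) S=257.9675 payoff=0.0000 vs cont=0.0000 → 0.0000 [wait]  ⇒ S*(5)=76.9905
t_4: node(4,0) S=42.0604 payoff=72.2296 vs cont=70.6208 → 72.2296 [stop]  node(4,1) S=62.9385 payoff=51.3515 vs cont=49.7428 → 51.3515 [stop]  node(4,2) S=94.1800 payoff=20.1100 vs cont=23.8224 → 23.8224 [wait]  node(4,3) S=140.9293 payoff=0.0000 vs cont=5.1851 → 5.1851 [wait]  node(4,4) S=210.8841 payoff=0.0000 vs cont=0.0000 → 0.0000 [wait]  ⇒ S*(4)=62.9385
t_3: node(3,0) S=51.4511 payoff=62.8389 vs cont=61.2301 → 62.8389 [stop]  node(3,1) S=76.9905 payoff=37.2995 vs cont=37.4657 → 37.4657 [wait]  node(3,2) S=115.2073 payoff=0.0000 vs cont=14.5757 → 14.5757 [wait]  node(3,3) S=172.3941 payoff=0.0000 vs cont=2.6329 → 2.6329 [wait]  ⇒ S*(3)=51.4511
t_2: node(2,0) S=62.9385 payoff=51.3515 vs cont=49.8223 → 51.3515 [stop]  node(2,1) S=94.1800 payoff=20.1100 vs cont=25.9936 → 25.9936 [wait]  node(2,2) S=140.9293 payoff=0.0000 vs cont=8.6601 → 8.6601 [wait]  ⇒ S*(2)=62.9385
t_1: node(1,0) S=76.9905 payoff=37.2995 vs cont=38.5039 → 38.5039 [wait]  node(1,1) S=115.2073 payoff=0.0000 vs cont=17.3397 → 17.3397 [wait]  ⇒ S*(1)=-
t_0: node(0,0) S=94.1800 payoff=20.1100 vs cont=27.8423 → 27.8423 [wait]  ⇒ S*(0)=-

price = 27.8423
boundary = - - 62.9385 51.4511 62.9385 76.9905
tree:
27.8423
38.5039 17.3397
51.3515 25.9936 8.6601
62.8389 37.4657 14.5757 2.6329
72.2296 51.3515 23.8224 5.1851 0.0000
79.9063 62.8389 37.2995 10.2114 0.0000 0.0000
86.1819 72.2296 51.3515 20.1100 0.0000 0.0000 0.0000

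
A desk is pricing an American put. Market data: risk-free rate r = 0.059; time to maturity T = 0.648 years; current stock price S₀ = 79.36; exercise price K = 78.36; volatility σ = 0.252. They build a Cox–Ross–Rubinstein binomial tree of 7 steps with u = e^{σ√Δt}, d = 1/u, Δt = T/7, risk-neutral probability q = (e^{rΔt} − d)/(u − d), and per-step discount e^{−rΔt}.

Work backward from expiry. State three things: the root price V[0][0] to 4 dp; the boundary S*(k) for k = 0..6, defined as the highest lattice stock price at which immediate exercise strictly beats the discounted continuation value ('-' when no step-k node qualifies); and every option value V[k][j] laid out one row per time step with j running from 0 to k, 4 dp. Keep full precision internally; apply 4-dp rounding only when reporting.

params: Δt=0.09257 u=1.07969 d=0.92619 q=0.51652 e^(-rΔt)=0.99455
t_7 payoffs: 31.9605 24.2709 15.3069 4.8573 0.0000 0.0000 0.0000 0.0000
t_6: node(6,0) S=50.0969 payoff=28.2631 vs cont=27.8362 → 28.2631 [stop]  node(6,1) S=58.3994 payoff=19.9606 vs cont=19.5338 → 19.9606 [stop]  node(6,2) S=68.0777 payoff=10.2823 vs cont=9.8555 → 10.2823 [stop]  node(6,3) S=79.3600 payoff=0.0000 vs cont=2.3356 → 2.3356 [wait]  node(6,4) S=92.5121 payoff=0.0000 vs cont=0.0000 → 0.0000 [wait]  node(6,5) S=107.8438 payoff=0.0000 vs cont=0.0000 → 0.0000 [wait]  node(6,6) S=125.7164 payoff=0.0000 vs cont=0.0000 → 0.0000 [wait]  ⇒ S*(6)=68.0777
t_5: node(5,0) S=54.0891 payoff=24.2709 vs cont=23.8441 → 24.2709 [stop]  node(5,1) S=63.0531 payoff=15.3069 vs cont=14.8801 → 15.3069 [stop]  node(5,2) S=73.5027 payoff=4.8573 vs cont=6.1440 → 6.1440 [wait]  node(5,3) S=85.6841 payoff=0.0000 vs cont=1.1231 → 1.1231 [wait]  node(5,4) S=99.8842 payoff=0.0000 vs cont=0.0000 → 0.0000 [wait]  node(5,5) S=116.4377 payoff=0.0000 vs cont=0.0000 → 0.0000 [wait]  ⇒ S*(5)=63.0531
t_4: node(4,0) S=58.3994 payoff=19.9606 vs cont=19.5338 → 19.9606 [stop]  node(4,1) S=68.0777 payoff=10.2823 vs cont=10.5165 → 10.5165 [wait]  node(4,2) S=79.3600 payoff=0.0000 vs cont=3.5313 → 3.5313 [wait]  node(4,3) S=92.5121 payoff=0.0000 vs cont=0.5400 → 0.5400 [wait]  node(4,4) S=107.8438 payoff=0.0000 vs cont=0.0000 → 0.0000 [wait]  ⇒ S*(4)=58.3994
t_3: node(3,0) S=63.0531 payoff=15.3069 vs cont=15.0004 → 15.3069 [stop]  node(3,1) S=73.5027 payoff=4.8573 vs cont=6.8708 → 6.8708 [wait]  node(3,2) S=85.6841 payoff=0.0000 vs cont=1.9754 → 1.9754 [wait]  node(3,3) S=99.8842 payoff=0.0000 vs cont=0.2597 → 0.2597 [wait]  ⇒ S*(3)=63.0531
t_2: node(2,0) S=68.0777 payoff=10.2823 vs cont=10.8899 → 10.8899 [wait]  node(2,1) S=79.3600 payoff=0.0000 vs cont=4.3186 → 4.3186 [wait]  node(2,2) S=92.5121 payoff=0.0000 vs cont=1.0833 → 1.0833 [wait]  ⇒ S*(2)=-
t_1: node(1,0) S=73.5027 payoff=4.8573 vs cont=7.4548 → 7.4548 [wait]  node(1,1) S=85.6841 payoff=0.0000 vs cont=2.6331 → 2.6331 [wait]  ⇒ S*(1)=-
t_0: node(0,0) S=79.3600 payoff=0.0000 vs cont=4.9372 → 4.9372 [wait]  ⇒ S*(0)=-

price = 4.9372
boundary = - - - 63.0531 58.3994 63.0531 68.0777
tree:
4.9372
7.4548 2.6331
10.8899 4.3186 1.0833
15.3069 6.8708 1.9754 0.2597
19.9606 10.5165 3.5313 0.5400 0.0000
24.2709 15.3069 6.1440 1.1231 0.0000 0.0000
28.2631 19.9606 10.2823 2.3356 0.0000 0.0000 0.0000
31.9605 24.2709 15.3069 4.8573 0.0000 0.0000 0.0000 0.0000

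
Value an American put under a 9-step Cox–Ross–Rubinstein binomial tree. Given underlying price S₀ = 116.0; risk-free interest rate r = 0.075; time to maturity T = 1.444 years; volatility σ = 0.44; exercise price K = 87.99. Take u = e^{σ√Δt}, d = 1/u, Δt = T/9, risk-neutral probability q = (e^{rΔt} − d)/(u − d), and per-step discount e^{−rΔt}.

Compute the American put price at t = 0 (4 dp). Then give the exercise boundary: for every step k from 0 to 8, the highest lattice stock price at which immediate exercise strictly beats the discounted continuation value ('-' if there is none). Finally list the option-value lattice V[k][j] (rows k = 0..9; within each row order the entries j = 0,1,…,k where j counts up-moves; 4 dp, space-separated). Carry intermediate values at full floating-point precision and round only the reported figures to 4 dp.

Δt=0.16044, u=1.19273, d=0.83841, q=0.49022, disc=e^(-rΔt)=0.98804
k=9 terminal: V=max(K-S,0) → 64.2445 54.2096 39.9339 19.6252 0.0000 0.0000 0.0000 0.0000 0.0000 0.0000
k=8: j=0 S=28.3219 intr=59.6681 cont=58.6156 V=59.6681[EX]; j=1 S=40.2909 intr=47.6991 cont=46.6467 V=47.6991[EX]; j=2 S=57.3179 intr=30.6721 cont=29.6196 V=30.6721[EX]; j=3 S=81.5406 intr=6.4494 cont=9.8849 V=9.8849[hold]; j=4 S=116.0000 intr=0.0000 cont=0.0000 V=0.0000[hold]; j=5 S=165.0220 intr=0.0000 cont=0.0000 V=0.0000[hold]; j=6 S=234.7608 intr=0.0000 cont=0.0000 V=0.0000[hold]; j=7 S=333.9716 intr=0.0000 cont=0.0000 V=0.0000[hold]; j=8 S=475.1091 intr=0.0000 cont=0.0000 V=0.0000[hold]  S*(8)=57.3179
k=7: j=0 S=33.7804 intr=54.2096 cont=53.1571 V=54.2096[EX]; j=1 S=48.0561 intr=39.9339 cont=38.8814 V=39.9339[EX]; j=2 S=68.3648 intr=19.6252 cont=20.2368 V=20.2368[hold]; j=3 S=97.2559 intr=0.0000 cont=4.9788 V=4.9788[hold]; j=4 S=138.3566 intr=0.0000 cont=0.0000 V=0.0000[hold]; j=5 S=196.8266 intr=0.0000 cont=0.0000 V=0.0000[hold]; j=6 S=280.0061 intr=0.0000 cont=0.0000 V=0.0000[hold]; j=7 S=398.3377 intr=0.0000 cont=0.0000 V=0.0000[hold]  S*(7)=48.0561
k=6: j=0 S=40.2909 intr=47.6991 cont=46.6467 V=47.6991[EX]; j=1 S=57.3179 intr=30.6721 cont=29.9158 V=30.6721[EX]; j=2 S=81.5406 intr=6.4494 cont=12.6045 V=12.6045[hold]; j=3 S=116.0000 intr=0.0000 cont=2.5078 V=2.5078[hold]; j=4 S=165.0220 intr=0.0000 cont=0.0000 V=0.0000[hold]; j=5 S=234.7608 intr=0.0000 cont=0.0000 V=0.0000[hold]; j=6 S=333.9716 intr=0.0000 cont=0.0000 V=0.0000[hold]  S*(6)=57.3179
k=5: j=0 S=48.0561 intr=39.9339 cont=38.8814 V=39.9339[EX]; j=1 S=68.3648 intr=19.6252 cont=21.5540 V=21.5540[hold]; j=2 S=97.2559 intr=0.0000 cont=7.5633 V=7.5633[hold]; j=3 S=138.3566 intr=0.0000 cont=1.2631 V=1.2631[hold]; j=4 S=196.8266 intr=0.0000 cont=0.0000 V=0.0000[hold]; j=5 S=280.0061 intr=0.0000 cont=0.0000 V=0.0000[hold]  S*(5)=48.0561
k=4: j=0 S=57.3179 intr=30.6721 cont=30.5539 V=30.6721[EX]; j=1 S=81.5406 intr=6.4494 cont=14.5197 V=14.5197[hold]; j=2 S=116.0000 intr=0.0000 cont=4.4213 V=4.4213[hold]; j=3 S=165.0220 intr=0.0000 cont=0.6362 V=0.6362[hold]; j=4 S=234.7608 intr=0.0000 cont=0.0000 V=0.0000[hold]  S*(4)=57.3179
k=3: j=0 S=68.3648 intr=19.6252 cont=22.4817 V=22.4817[hold]; j=1 S=97.2559 intr=0.0000 cont=9.4548 V=9.4548[hold]; j=2 S=138.3566 intr=0.0000 cont=2.5351 V=2.5351[hold]; j=3 S=196.8266 intr=0.0000 cont=0.3204 V=0.3204[hold]  S*(3)=-
k=2: j=0 S=81.5406 intr=6.4494 cont=15.9031 V=15.9031[hold]; j=1 S=116.0000 intr=0.0000 cont=5.9901 V=5.9901[hold]; j=2 S=165.0220 intr=0.0000 cont=1.4321 V=1.4321[hold]  S*(2)=-
k=1: j=0 S=97.2559 intr=0.0000 cont=10.9115 V=10.9115[hold]; j=1 S=138.3566 intr=0.0000 cont=3.7108 V=3.7108[hold]  S*(1)=-
k=0: j=0 S=116.0000 intr=0.0000 cont=7.2932 V=7.2932[hold]  S*(0)=-

price = 7.2932
boundary = - - - - 57.3179 48.0561 57.3179 48.0561 57.3179
tree:
7.2932
10.9115 3.7108
15.9031 5.9901 1.4321
22.4817 9.4548 2.5351 0.3204
30.6721 14.5197 4.4213 0.6362 0.0000
39.9339 21.5540 7.5633 1.2631 0.0000 0.0000
47.6991 30.6721 12.6045 2.5078 0.0000 0.0000 0.0000
54.2096 39.9339 20.2368 4.9788 0.0000 0.0000 0.0000 0.0000
59.6681 47.6991 30.6721 9.8849 0.0000 0.0000 0.0000 0.0000 0.0000
64.2445 54.2096 39.9339 19.6252 0.0000 0.0000 0.0000 0.0000 0.0000 0.0000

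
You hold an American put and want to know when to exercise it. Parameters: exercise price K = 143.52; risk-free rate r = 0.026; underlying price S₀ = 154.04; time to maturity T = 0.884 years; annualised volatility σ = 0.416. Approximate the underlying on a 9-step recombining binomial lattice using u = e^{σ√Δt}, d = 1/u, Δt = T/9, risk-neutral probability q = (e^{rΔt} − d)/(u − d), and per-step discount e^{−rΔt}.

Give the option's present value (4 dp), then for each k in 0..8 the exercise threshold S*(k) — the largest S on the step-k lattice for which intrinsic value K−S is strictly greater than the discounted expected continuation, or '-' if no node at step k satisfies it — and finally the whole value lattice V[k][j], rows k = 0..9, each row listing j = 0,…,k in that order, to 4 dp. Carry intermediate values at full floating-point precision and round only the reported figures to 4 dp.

price = 17.1366
boundary = - - - - - 80.2648 91.4423 104.1762 118.6835
tree:
17.1366
23.6619 10.0804
31.8005 14.8735 4.8840
41.4444 21.4068 7.7965 1.7197
52.1776 29.9090 12.2080 3.0057 0.3203
63.2552 40.3225 18.6621 5.2035 0.6143 0.0000
73.0663 52.0777 27.6617 8.9038 1.1780 0.0000 0.0000
81.6782 63.2552 39.3438 15.0131 2.2592 0.0000 0.0000 0.0000
89.2374 73.0663 52.0777 24.8365 4.3326 0.0000 0.0000 0.0000 0.0000
95.8727 81.6782 63.2552 39.3438 8.3091 0.0000 0.0000 0.0000 0.0000 0.0000

params: Δt=0.09822 u=1.13926 d=0.87777 q=0.47723 e^(-rΔt)=0.99745
t_9 payoffs: 95.8727 81.6782 63.2552 39.3438 8.3091 0.0000 0.0000 0.0000 0.0000 0.0000
t_8: node(8,0) S=54.2826 payoff=89.2374 vs cont=88.8714 → 89.2374 [stop]  node(8,1) S=70.4537 payoff=73.0663 vs cont=72.7003 → 73.0663 [stop]  node(8,2) S=91.4423 payoff=52.0777 vs cont=51.7117 → 52.0777 [stop]  node(8,3) S=118.6835 payoff=24.8365 vs cont=24.4705 → 24.8365 [stop]  node(8,4) S=154.0400 payoff=0.0000 vs cont=4.3326 → 4.3326 [wait]  node(8,5) S=199.9295 payoff=0.0000 vs cont=0.0000 → 0.0000 [wait]  node(8,6) S=259.4897 payoff=0.0000 vs cont=0.0000 → 0.0000 [wait]  node(8,7) S=336.7933 payoff=0.0000 vs cont=0.0000 → 0.0000 [wait]  node(8,8) S=437.1261 payoff=0.0000 vs cont=0.0000 → 0.0000 [wait]  ⇒ S*(8)=118.6835
t_7: node(7,0) S=61.8418 payoff=81.6782 vs cont=81.3122 → 81.6782 [stop]  node(7,1) S=80.2648 payoff=63.2552 vs cont=62.8891 → 63.2552 [stop]  node(7,2) S=104.1762 payoff=39.3438 vs cont=38.9777 → 39.3438 [stop]  node(7,3) S=135.2109 payoff=8.3091 vs cont=15.0131 → 15.0131 [wait]  node(7,4) S=175.4911 payoff=0.0000 vs cont=2.2592 → 2.2592 [wait]  node(7,5) S=227.7710 payoff=0.0000 vs cont=0.0000 → 0.0000 [wait]  node(7,6) S=295.6254 payoff=0.0000 vs cont=0.0000 → 0.0000 [wait]  node(7,7) S=383.6940 payoff=0.0000 vs cont=0.0000 → 0.0000 [wait]  ⇒ S*(7)=104.1762
t_6: node(6,0) S=70.4537 payoff=73.0663 vs cont=72.7003 → 73.0663 [stop]  node(6,1) S=91.4423 payoff=52.0777 vs cont=51.7117 → 52.0777 [stop]  node(6,2) S=118.6835 payoff=24.8365 vs cont=27.6617 → 27.6617 [wait]  node(6,3) S=154.0400 payoff=0.0000 vs cont=8.9038 → 8.9038 [wait]  node(6,4) S=199.9295 payoff=0.0000 vs cont=1.1780 → 1.1780 [wait]  node(6,5) S=259.4897 payoff=0.0000 vs cont=0.0000 → 0.0000 [wait]  node(6,6) S=336.7933 payoff=0.0000 vs cont=0.0000 → 0.0000 [wait]  ⇒ S*(6)=91.4423
t_5: node(5,0) S=80.2648 payoff=63.2552 vs cont=62.8891 → 63.2552 [stop]  node(5,1) S=104.1762 payoff=39.3438 vs cont=40.3225 → 40.3225 [wait]  node(5,2) S=135.2109 payoff=8.3091 vs cont=18.6621 → 18.6621 [wait]  node(5,3) S=175.4911 payoff=0.0000 vs cont=5.2035 → 5.2035 [wait]  node(5,4) S=227.7710 payoff=0.0000 vs cont=0.6143 → 0.6143 [wait]  node(5,5) S=295.6254 payoff=0.0000 vs cont=0.0000 → 0.0000 [wait]  ⇒ S*(5)=80.2648
t_4: node(4,0) S=91.4423 payoff=52.0777 vs cont=52.1776 → 52.1776 [wait]  node(4,1) S=118.6835 payoff=24.8365 vs cont=29.9090 → 29.9090 [wait]  node(4,2) S=154.0400 payoff=0.0000 vs cont=12.2080 → 12.2080 [wait]  node(4,3) S=199.9295 payoff=0.0000 vs cont=3.0057 → 3.0057 [wait]  node(4,4) S=259.4897 payoff=0.0000 vs cont=0.3203 → 0.3203 [wait]  ⇒ S*(4)=-
t_3: node(3,0) S=104.1762 payoff=39.3438 vs cont=41.4444 → 41.4444 [wait]  node(3,1) S=135.2109 payoff=8.3091 vs cont=21.4068 → 21.4068 [wait]  node(3,2) S=175.4911 payoff=0.0000 vs cont=7.7965 → 7.7965 [wait]  node(3,3) S=227.7710 payoff=0.0000 vs cont=1.7197 → 1.7197 [wait]  ⇒ S*(3)=-
t_2: node(2,0) S=118.6835 payoff=24.8365 vs cont=31.8005 → 31.8005 [wait]  node(2,1) S=154.0400 payoff=0.0000 vs cont=14.8735 → 14.8735 [wait]  node(2,2) S=199.9295 payoff=0.0000 vs cont=4.8840 → 4.8840 [wait]  ⇒ S*(2)=-
t_1: node(1,0) S=135.2109 payoff=8.3091 vs cont=23.6619 → 23.6619 [wait]  node(1,1) S=175.4911 payoff=0.0000 vs cont=10.0804 → 10.0804 [wait]  ⇒ S*(1)=-
t_0: node(0,0) S=154.0400 payoff=0.0000 vs cont=17.1366 → 17.1366 [wait]  ⇒ S*(0)=-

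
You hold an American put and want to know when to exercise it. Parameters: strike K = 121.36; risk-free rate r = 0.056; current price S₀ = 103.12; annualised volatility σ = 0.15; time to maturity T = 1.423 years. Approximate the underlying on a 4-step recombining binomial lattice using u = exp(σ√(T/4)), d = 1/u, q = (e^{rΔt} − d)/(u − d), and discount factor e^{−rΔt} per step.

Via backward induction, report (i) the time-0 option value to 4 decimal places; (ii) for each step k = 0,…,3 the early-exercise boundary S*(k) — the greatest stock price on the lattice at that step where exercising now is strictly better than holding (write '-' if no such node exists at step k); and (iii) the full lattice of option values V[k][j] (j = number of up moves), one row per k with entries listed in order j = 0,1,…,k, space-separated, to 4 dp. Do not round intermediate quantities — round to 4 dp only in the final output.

Δt=0.35575, u=1.09359, d=0.91442, q=0.58995, disc=e^(-rΔt)=0.98028
k=4 terminal: V=max(K-S,0) → 49.2621 35.1351 18.2400 0.0000 0.0000
k=3: j=0 S=78.8456 intr=42.5144 cont=40.1206 V=42.5144[EX]; j=1 S=94.2948 intr=27.0652 cont=24.6714 V=27.0652[EX]; j=2 S=112.7711 intr=8.5889 cont=7.3318 V=8.5889[EX]; j=3 S=134.8678 intr=0.0000 cont=0.0000 V=0.0000[hold]  S*(3)=112.7711
k=2: j=0 S=86.2249 intr=35.1351 cont=32.7413 V=35.1351[EX]; j=1 S=103.1200 intr=18.2400 cont=15.8462 V=18.2400[EX]; j=2 S=123.3256 intr=0.0000 cont=3.4524 V=3.4524[hold]  S*(2)=103.1200
k=1: j=0 S=94.2948 intr=27.0652 cont=24.6714 V=27.0652[EX]; j=1 S=112.7711 intr=8.5889 cont=9.3283 V=9.3283[hold]  S*(1)=94.2948
k=0: j=0 S=103.1200 intr=18.2400 cont=16.2738 V=18.2400[EX]  S*(0)=103.1200

price = 18.2400
boundary = 103.1200 94.2948 103.1200 112.7711
tree:
18.2400
27.0652 9.3283
35.1351 18.2400 3.4524
42.5144 27.0652 8.5889 0.0000
49.2621 35.1351 18.2400 0.0000 0.0000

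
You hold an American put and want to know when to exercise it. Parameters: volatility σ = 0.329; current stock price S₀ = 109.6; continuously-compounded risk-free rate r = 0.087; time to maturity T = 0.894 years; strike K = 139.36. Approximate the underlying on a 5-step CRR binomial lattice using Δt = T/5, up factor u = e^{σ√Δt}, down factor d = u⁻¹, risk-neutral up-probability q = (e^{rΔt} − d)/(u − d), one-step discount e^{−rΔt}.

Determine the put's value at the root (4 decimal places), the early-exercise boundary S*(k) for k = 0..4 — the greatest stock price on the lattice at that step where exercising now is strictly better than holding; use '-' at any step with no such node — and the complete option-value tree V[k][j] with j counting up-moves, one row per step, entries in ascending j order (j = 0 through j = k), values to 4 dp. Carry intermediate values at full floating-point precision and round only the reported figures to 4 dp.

Δt=0.17880  u=1.14926  d=0.87013  q=0.52144  discount=0.98456
step 5 (expiry): payoffs max(K−S,0) = 84.6934 67.1566 43.9941 13.4013 0.0000 0.0000
step 4: (k=4,j=0): S=62.8261, (K−S)⁺=76.5339, hold=74.3829 ⇒ V=76.5339 exercise | (k=4,j=1): S=82.9803, (K−S)⁺=56.3797, hold=54.2286 ⇒ V=56.3797 exercise | (k=4,j=2): S=109.6000, (K−S)⁺=29.7600, hold=27.6089 ⇒ V=29.7600 exercise | (k=4,j=3): S=144.7591, (K−S)⁺=0.0000, hold=6.3143 ⇒ V=6.3143 continue | (k=4,j=4): S=191.1971, (K−S)⁺=0.0000, hold=0.0000 ⇒ V=0.0000 continue  boundary S*=109.6000
step 3: (k=3,j=0): S=72.2034, (K−S)⁺=67.1566, hold=65.0056 ⇒ V=67.1566 exercise | (k=3,j=1): S=95.3659, (K−S)⁺=43.9941, hold=41.8431 ⇒ V=43.9941 exercise | (k=3,j=2): S=125.9587, (K−S)⁺=13.4013, hold=17.2638 ⇒ V=17.2638 continue | (k=3,j=3): S=166.3656, (K−S)⁺=0.0000, hold=2.9751 ⇒ V=2.9751 continue  boundary S*=95.3659
step 2: (k=2,j=0): S=82.9803, (K−S)⁺=56.3797, hold=54.2286 ⇒ V=56.3797 exercise | (k=2,j=1): S=109.6000, (K−S)⁺=29.7600, hold=29.5919 ⇒ V=29.7600 exercise | (k=2,j=2): S=144.7591, (K−S)⁺=0.0000, hold=9.6616 ⇒ V=9.6616 continue  boundary S*=109.6000
step 1: (k=1,j=0): S=95.3659, (K−S)⁺=43.9941, hold=41.8431 ⇒ V=43.9941 exercise | (k=1,j=1): S=125.9587, (K−S)⁺=13.4013, hold=18.9823 ⇒ V=18.9823 continue  boundary S*=95.3659
step 0: (k=0,j=0): S=109.6000, (K−S)⁺=29.7600, hold=30.4742 ⇒ V=30.4742 continue  boundary S*=-

price = 30.4742
boundary = - 95.3659 109.6000 95.3659 109.6000
tree:
30.4742
43.9941 18.9823
56.3797 29.7600 9.6616
67.1566 43.9941 17.2638 2.9751
76.5339 56.3797 29.7600 6.3143 0.0000
84.6934 67.1566 43.9941 13.4013 0.0000 0.0000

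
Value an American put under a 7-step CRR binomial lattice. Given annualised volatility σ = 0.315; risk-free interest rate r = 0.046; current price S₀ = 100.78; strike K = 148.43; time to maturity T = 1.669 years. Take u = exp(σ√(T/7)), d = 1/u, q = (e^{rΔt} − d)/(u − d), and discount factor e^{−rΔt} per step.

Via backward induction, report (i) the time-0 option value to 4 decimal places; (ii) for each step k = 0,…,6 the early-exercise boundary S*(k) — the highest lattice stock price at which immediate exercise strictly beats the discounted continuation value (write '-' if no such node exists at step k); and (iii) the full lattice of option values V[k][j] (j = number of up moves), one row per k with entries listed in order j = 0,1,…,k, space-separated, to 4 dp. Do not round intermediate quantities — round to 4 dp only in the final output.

price = 47.8439
boundary = - 86.4121 100.7800 86.4121 100.7800 86.4121 100.7800
tree:
47.8439
62.0179 34.5787
74.3374 47.6500 22.1338
84.9005 62.0179 33.1807 11.4593
93.9577 74.3374 47.6500 19.2918 3.7968
101.7236 84.9005 62.0179 31.2464 7.6366 0.0000
108.3824 93.9577 74.3374 47.6500 15.3597 0.0000 0.0000
114.0918 101.7236 84.9005 62.0179 30.8932 0.0000 0.0000 0.0000

params: Δt=0.23843 u=1.16627 d=0.85743 q=0.49733 e^(-rΔt)=0.98909
t_7 payoffs: 114.0918 101.7236 84.9005 62.0179 30.8932 0.0000 0.0000 0.0000
t_6: node(6,0) S=40.0476 payoff=108.3824 vs cont=106.7633 → 108.3824 [stop]  node(6,1) S=54.4723 payoff=93.9577 vs cont=92.3386 → 93.9577 [stop]  node(6,2) S=74.0926 payoff=74.3374 vs cont=72.7183 → 74.3374 [stop]  node(6,3) S=100.7800 payoff=47.6500 vs cont=46.0310 → 47.6500 [stop]  node(6,4) S=137.0798 payoff=11.3502 vs cont=15.3597 → 15.3597 [wait]  node(6,5) S=186.4545 payoff=0.0000 vs cont=0.0000 → 0.0000 [wait]  node(6,6) S=253.6133 payoff=0.0000 vs cont=0.0000 → 0.0000 [wait]  ⇒ S*(6)=100.7800
t_5: node(5,0) S=46.7064 payoff=101.7236 vs cont=100.1046 → 101.7236 [stop]  node(5,1) S=63.5295 payoff=84.9005 vs cont=83.2815 → 84.9005 [stop]  node(5,2) S=86.4121 payoff=62.0179 vs cont=60.3988 → 62.0179 [stop]  node(5,3) S=117.5368 payoff=30.8932 vs cont=31.2464 → 31.2464 [wait]  node(5,4) S=159.8723 payoff=0.0000 vs cont=7.6366 → 7.6366 [wait]  node(5,5) S=217.4565 payoff=0.0000 vs cont=0.0000 → 0.0000 [wait]  ⇒ S*(5)=86.4121
t_4: node(4,0) S=54.4723 payoff=93.9577 vs cont=92.3386 → 93.9577 [stop]  node(4,1) S=74.0926 payoff=74.3374 vs cont=72.7183 → 74.3374 [stop]  node(4,2) S=100.7800 payoff=47.6500 vs cont=46.2047 → 47.6500 [stop]  node(4,3) S=137.0798 payoff=11.3502 vs cont=19.2918 → 19.2918 [wait]  node(4,4) S=186.4545 payoff=0.0000 vs cont=3.7968 → 3.7968 [wait]  ⇒ S*(4)=100.7800
t_3: node(3,0) S=63.5295 payoff=84.9005 vs cont=83.2815 → 84.9005 [stop]  node(3,1) S=86.4121 payoff=62.0179 vs cont=60.3988 → 62.0179 [stop]  node(3,2) S=117.5368 payoff=30.8932 vs cont=33.1807 → 33.1807 [wait]  node(3,3) S=159.8723 payoff=0.0000 vs cont=11.4593 → 11.4593 [wait]  ⇒ S*(3)=86.4121
t_2: node(2,0) S=74.0926 payoff=74.3374 vs cont=72.7183 → 74.3374 [stop]  node(2,1) S=100.7800 payoff=47.6500 vs cont=47.1562 → 47.6500 [stop]  node(2,2) S=137.0798 payoff=11.3502 vs cont=22.1338 → 22.1338 [wait]  ⇒ S*(2)=100.7800
t_1: node(1,0) S=86.4121 payoff=62.0179 vs cont=60.3988 → 62.0179 [stop]  node(1,1) S=117.5368 payoff=30.8932 vs cont=34.5787 → 34.5787 [wait]  ⇒ S*(1)=86.4121
t_0: node(0,0) S=100.7800 payoff=47.6500 vs cont=47.8439 → 47.8439 [wait]  ⇒ S*(0)=-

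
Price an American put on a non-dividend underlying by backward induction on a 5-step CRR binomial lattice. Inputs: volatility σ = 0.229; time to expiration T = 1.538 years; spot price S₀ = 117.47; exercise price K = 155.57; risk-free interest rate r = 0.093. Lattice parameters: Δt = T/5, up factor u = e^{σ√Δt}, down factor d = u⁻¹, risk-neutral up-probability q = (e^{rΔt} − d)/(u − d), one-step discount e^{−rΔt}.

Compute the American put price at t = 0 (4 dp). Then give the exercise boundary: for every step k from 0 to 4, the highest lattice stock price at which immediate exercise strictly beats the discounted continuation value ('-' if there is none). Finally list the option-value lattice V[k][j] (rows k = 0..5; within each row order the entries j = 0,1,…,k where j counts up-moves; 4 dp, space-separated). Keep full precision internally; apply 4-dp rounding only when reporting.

price = 38.1000
boundary = 117.4700 133.3784 117.4700 133.3784 117.4700
tree:
38.1000
52.1110 22.1916
64.4508 38.1000 11.0791
75.3188 52.1110 22.1916 3.6578
84.8906 64.4508 38.1000 9.0095 0.0000
93.3207 75.3188 52.1110 22.1916 0.0000 0.0000

Δt=0.30760, u=1.13543, d=0.88073, q=0.58223, disc=e^(-rΔt)=0.97180
k=5 terminal: V=max(K-S,0) → 93.3207 75.3188 52.1110 22.1916 0.0000 0.0000
k=4: j=0 S=70.6794 intr=84.8906 cont=80.5033 V=84.8906[EX]; j=1 S=91.1192 intr=64.4508 cont=60.0635 V=64.4508[EX]; j=2 S=117.4700 intr=38.1000 cont=33.7127 V=38.1000[EX]; j=3 S=151.4412 intr=4.1288 cont=9.0095 V=9.0095[hold]; j=4 S=195.2366 intr=0.0000 cont=0.0000 V=0.0000[hold]  S*(4)=117.4700
k=3: j=0 S=80.2512 intr=75.3188 cont=70.9315 V=75.3188[EX]; j=1 S=103.4590 intr=52.1110 cont=47.7237 V=52.1110[EX]; j=2 S=133.3784 intr=22.1916 cont=20.5659 V=22.1916[EX]; j=3 S=171.9502 intr=0.0000 cont=3.6578 V=3.6578[hold]  S*(3)=133.3784
k=2: j=0 S=91.1192 intr=64.4508 cont=60.0635 V=64.4508[EX]; j=1 S=117.4700 intr=38.1000 cont=33.7127 V=38.1000[EX]; j=2 S=151.4412 intr=4.1288 cont=11.0791 V=11.0791[hold]  S*(2)=117.4700
k=1: j=0 S=103.4590 intr=52.1110 cont=47.7237 V=52.1110[EX]; j=1 S=133.3784 intr=22.1916 cont=21.7369 V=22.1916[EX]  S*(1)=133.3784
k=0: j=0 S=117.4700 intr=38.1000 cont=33.7127 V=38.1000[EX]  S*(0)=117.4700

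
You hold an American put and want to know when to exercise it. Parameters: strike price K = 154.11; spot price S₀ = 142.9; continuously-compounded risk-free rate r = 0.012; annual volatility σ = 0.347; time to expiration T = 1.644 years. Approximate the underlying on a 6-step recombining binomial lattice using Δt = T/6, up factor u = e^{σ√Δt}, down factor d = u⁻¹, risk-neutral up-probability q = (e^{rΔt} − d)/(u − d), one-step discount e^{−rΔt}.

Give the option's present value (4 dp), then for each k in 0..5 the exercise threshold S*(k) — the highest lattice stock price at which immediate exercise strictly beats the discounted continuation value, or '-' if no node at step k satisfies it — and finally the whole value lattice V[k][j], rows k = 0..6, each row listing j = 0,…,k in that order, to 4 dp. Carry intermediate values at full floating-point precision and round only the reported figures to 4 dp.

price = 31.0009
boundary = - - - 82.8667 99.3720 119.1649
tree:
31.0009
42.4745 17.9529
56.1855 26.9204 7.7101
71.2433 39.1713 12.9444 1.7119
85.0071 54.7380 21.4479 3.2027 0.0000
96.4848 71.2433 34.9451 5.9918 0.0000 0.0000
106.0562 85.0071 54.7380 11.2100 0.0000 0.0000 0.0000

Δt=0.27400  u=1.19918  d=0.83390  q=0.46373  discount=0.99672
step 6 (expiry): payoffs max(K−S,0) = 106.0562 85.0071 54.7380 11.2100 0.0000 0.0000 0.0000
step 5: (k=5,j=0): S=57.6252, (K−S)⁺=96.4848, hold=95.9790 ⇒ V=96.4848 exercise | (k=5,j=1): S=82.8667, (K−S)⁺=71.2433, hold=70.7374 ⇒ V=71.2433 exercise | (k=5,j=2): S=119.1649, (K−S)⁺=34.9451, hold=34.4393 ⇒ V=34.9451 exercise | (k=5,j=3): S=171.3627, (K−S)⁺=0.0000, hold=5.9918 ⇒ V=5.9918 continue | (k=5,j=4): S=246.4247, (K−S)⁺=0.0000, hold=0.0000 ⇒ V=0.0000 continue | (k=5,j=5): S=354.3663, (K−S)⁺=0.0000, hold=0.0000 ⇒ V=0.0000 continue  boundary S*=119.1649
step 4: (k=4,j=0): S=69.1029, (K−S)⁺=85.0071, hold=84.5012 ⇒ V=85.0071 exercise | (k=4,j=1): S=99.3720, (K−S)⁺=54.7380, hold=54.2321 ⇒ V=54.7380 exercise | (k=4,j=2): S=142.9000, (K−S)⁺=11.2100, hold=21.4479 ⇒ V=21.4479 continue | (k=4,j=3): S=205.4945, (K−S)⁺=0.0000, hold=3.2027 ⇒ V=3.2027 continue | (k=4,j=4): S=295.5074, (K−S)⁺=0.0000, hold=0.0000 ⇒ V=0.0000 continue  boundary S*=99.3720
step 3: (k=3,j=0): S=82.8667, (K−S)⁺=71.2433, hold=70.7374 ⇒ V=71.2433 exercise | (k=3,j=1): S=119.1649, (K−S)⁺=34.9451, hold=39.1713 ⇒ V=39.1713 continue | (k=3,j=2): S=171.3627, (K−S)⁺=0.0000, hold=12.9444 ⇒ V=12.9444 continue | (k=3,j=3): S=246.4247, (K−S)⁺=0.0000, hold=1.7119 ⇒ V=1.7119 continue  boundary S*=82.8667
step 2: (k=2,j=0): S=99.3720, (K−S)⁺=54.7380, hold=56.1855 ⇒ V=56.1855 continue | (k=2,j=1): S=142.9000, (K−S)⁺=11.2100, hold=26.9204 ⇒ V=26.9204 continue | (k=2,j=2): S=205.4945, (K−S)⁺=0.0000, hold=7.7101 ⇒ V=7.7101 continue  boundary S*=-
step 1: (k=1,j=0): S=119.1649, (K−S)⁺=34.9451, hold=42.4745 ⇒ V=42.4745 continue | (k=1,j=1): S=171.3627, (K−S)⁺=0.0000, hold=17.9529 ⇒ V=17.9529 continue  boundary S*=-
step 0: (k=0,j=0): S=142.9000, (K−S)⁺=11.2100, hold=31.0009 ⇒ V=31.0009 continue  boundary S*=-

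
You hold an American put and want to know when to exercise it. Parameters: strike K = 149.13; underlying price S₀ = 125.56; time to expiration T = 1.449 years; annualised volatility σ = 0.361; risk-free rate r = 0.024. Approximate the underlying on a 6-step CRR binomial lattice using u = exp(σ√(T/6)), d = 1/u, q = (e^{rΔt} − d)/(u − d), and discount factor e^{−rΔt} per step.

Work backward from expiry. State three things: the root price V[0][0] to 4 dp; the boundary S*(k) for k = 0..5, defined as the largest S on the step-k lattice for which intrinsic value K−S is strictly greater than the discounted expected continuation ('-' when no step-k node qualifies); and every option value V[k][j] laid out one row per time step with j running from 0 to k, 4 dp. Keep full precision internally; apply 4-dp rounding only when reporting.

Δt=0.24150  u=1.19411  d=0.83744  q=0.47206  discount=0.99422
step 6 (expiry): payoffs max(K−S,0) = 105.8213 87.3757 61.0739 23.5700 0.0000 0.0000 0.0000
step 5: (k=5,j=0): S=51.7156, (K−S)⁺=97.4144, hold=96.5526 ⇒ V=97.4144 exercise | (k=5,j=1): S=73.7417, (K−S)⁺=75.3883, hold=74.5264 ⇒ V=75.3883 exercise | (k=5,j=2): S=105.1490, (K−S)⁺=43.9810, hold=43.1191 ⇒ V=43.9810 exercise | (k=5,j=3): S=149.9330, (K−S)⁺=0.0000, hold=12.3716 ⇒ V=12.3716 continue | (k=5,j=4): S=213.7909, (K−S)⁺=0.0000, hold=0.0000 ⇒ V=0.0000 continue | (k=5,j=5): S=304.8466, (K−S)⁺=0.0000, hold=0.0000 ⇒ V=0.0000 continue  boundary S*=105.1490
step 4: (k=4,j=0): S=61.7543, (K−S)⁺=87.3757, hold=86.5138 ⇒ V=87.3757 exercise | (k=4,j=1): S=88.0561, (K−S)⁺=61.0739, hold=60.2121 ⇒ V=61.0739 exercise | (k=4,j=2): S=125.5600, (K−S)⁺=23.5700, hold=28.8914 ⇒ V=28.8914 continue | (k=4,j=3): S=179.0372, (K−S)⁺=0.0000, hold=6.4937 ⇒ V=6.4937 continue | (k=4,j=4): S=255.2909, (K−S)⁺=0.0000, hold=0.0000 ⇒ V=0.0000 continue  boundary S*=88.0561
step 3: (k=3,j=0): S=73.7417, (K−S)⁺=75.3883, hold=74.5264 ⇒ V=75.3883 exercise | (k=3,j=1): S=105.1490, (K−S)⁺=43.9810, hold=45.6166 ⇒ V=45.6166 continue | (k=3,j=2): S=149.9330, (K−S)⁺=0.0000, hold=18.2124 ⇒ V=18.2124 continue | (k=3,j=3): S=213.7909, (K−S)⁺=0.0000, hold=3.4084 ⇒ V=3.4084 continue  boundary S*=73.7417
step 2: (k=2,j=0): S=88.0561, (K−S)⁺=61.0739, hold=60.9797 ⇒ V=61.0739 exercise | (k=2,j=1): S=125.5600, (K−S)⁺=23.5700, hold=32.4913 ⇒ V=32.4913 continue | (k=2,j=2): S=179.0372, (K−S)⁺=0.0000, hold=11.1592 ⇒ V=11.1592 continue  boundary S*=88.0561
step 1: (k=1,j=0): S=105.1490, (K−S)⁺=43.9810, hold=47.3062 ⇒ V=47.3062 continue | (k=1,j=1): S=149.9330, (K−S)⁺=0.0000, hold=22.2916 ⇒ V=22.2916 continue  boundary S*=-
step 0: (k=0,j=0): S=125.5600, (K−S)⁺=23.5700, hold=35.2926 ⇒ V=35.2926 continue  boundary S*=-

price = 35.2926
boundary = - - 88.0561 73.7417 88.0561 105.1490
tree:
35.2926
47.3062 22.2916
61.0739 32.4913 11.1592
75.3883 45.6166 18.2124 3.4084
87.3757 61.0739 28.8914 6.4937 0.0000
97.4144 75.3883 43.9810 12.3716 0.0000 0.0000
105.8213 87.3757 61.0739 23.5700 0.0000 0.0000 0.0000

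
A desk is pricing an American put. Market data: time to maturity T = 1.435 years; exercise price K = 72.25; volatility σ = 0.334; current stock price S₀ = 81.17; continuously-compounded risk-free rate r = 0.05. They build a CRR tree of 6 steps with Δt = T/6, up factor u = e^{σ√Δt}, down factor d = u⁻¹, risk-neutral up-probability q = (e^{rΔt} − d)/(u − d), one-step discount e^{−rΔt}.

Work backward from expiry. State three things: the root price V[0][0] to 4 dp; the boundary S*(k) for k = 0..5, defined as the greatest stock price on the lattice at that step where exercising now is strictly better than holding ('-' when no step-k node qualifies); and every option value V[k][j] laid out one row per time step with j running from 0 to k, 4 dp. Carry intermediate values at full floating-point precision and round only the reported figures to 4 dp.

price = 6.6440
boundary = - - - 49.7257 42.2320 49.7257
tree:
6.6440
10.3488 3.0394
15.5899 5.2724 0.8433
22.5243 8.9195 1.6931 0.0000
30.0180 14.5633 3.3992 0.0000 0.0000
36.3823 22.5243 6.8244 0.0000 0.0000 0.0000
41.7875 30.0180 13.7011 0.0000 0.0000 0.0000 0.0000

Δt=0.23917  u=1.17744  d=0.84930  q=0.49592  discount=0.98811
step 6 (expiry): payoffs max(K−S,0) = 41.7875 30.0180 13.7011 0.0000 0.0000 0.0000 0.0000
step 5: (k=5,j=0): S=35.8677, (K−S)⁺=36.3823, hold=35.5234 ⇒ V=36.3823 exercise | (k=5,j=1): S=49.7257, (K−S)⁺=22.5243, hold=21.6655 ⇒ V=22.5243 exercise | (k=5,j=2): S=68.9378, (K−S)⁺=3.3122, hold=6.8244 ⇒ V=6.8244 continue | (k=5,j=3): S=95.5727, (K−S)⁺=0.0000, hold=0.0000 ⇒ V=0.0000 continue | (k=5,j=4): S=132.4984, (K−S)⁺=0.0000, hold=0.0000 ⇒ V=0.0000 continue | (k=5,j=5): S=183.6908, (K−S)⁺=0.0000, hold=0.0000 ⇒ V=0.0000 continue  boundary S*=49.7257
step 4: (k=4,j=0): S=42.2320, (K−S)⁺=30.0180, hold=29.1591 ⇒ V=30.0180 exercise | (k=4,j=1): S=58.5489, (K−S)⁺=13.7011, hold=14.5633 ⇒ V=14.5633 continue | (k=4,j=2): S=81.1700, (K−S)⁺=0.0000, hold=3.3992 ⇒ V=3.3992 continue | (k=4,j=3): S=112.5310, (K−S)⁺=0.0000, hold=0.0000 ⇒ V=0.0000 continue | (k=4,j=4): S=156.0088, (K−S)⁺=0.0000, hold=0.0000 ⇒ V=0.0000 continue  boundary S*=42.2320
step 3: (k=3,j=0): S=49.7257, (K−S)⁺=22.5243, hold=22.0880 ⇒ V=22.5243 exercise | (k=3,j=1): S=68.9378, (K−S)⁺=3.3122, hold=8.9195 ⇒ V=8.9195 continue | (k=3,j=2): S=95.5727, (K−S)⁺=0.0000, hold=1.6931 ⇒ V=1.6931 continue | (k=3,j=3): S=132.4984, (K−S)⁺=0.0000, hold=0.0000 ⇒ V=0.0000 continue  boundary S*=49.7257
step 2: (k=2,j=0): S=58.5489, (K−S)⁺=13.7011, hold=15.5899 ⇒ V=15.5899 continue | (k=2,j=1): S=81.1700, (K−S)⁺=0.0000, hold=5.2724 ⇒ V=5.2724 continue | (k=2,j=2): S=112.5310, (K−S)⁺=0.0000, hold=0.8433 ⇒ V=0.8433 continue  boundary S*=-
step 1: (k=1,j=0): S=68.9378, (K−S)⁺=3.3122, hold=10.3488 ⇒ V=10.3488 continue | (k=1,j=1): S=95.5727, (K−S)⁺=0.0000, hold=3.0394 ⇒ V=3.0394 continue  boundary S*=-
step 0: (k=0,j=0): S=81.1700, (K−S)⁺=0.0000, hold=6.6440 ⇒ V=6.6440 continue  boundary S*=-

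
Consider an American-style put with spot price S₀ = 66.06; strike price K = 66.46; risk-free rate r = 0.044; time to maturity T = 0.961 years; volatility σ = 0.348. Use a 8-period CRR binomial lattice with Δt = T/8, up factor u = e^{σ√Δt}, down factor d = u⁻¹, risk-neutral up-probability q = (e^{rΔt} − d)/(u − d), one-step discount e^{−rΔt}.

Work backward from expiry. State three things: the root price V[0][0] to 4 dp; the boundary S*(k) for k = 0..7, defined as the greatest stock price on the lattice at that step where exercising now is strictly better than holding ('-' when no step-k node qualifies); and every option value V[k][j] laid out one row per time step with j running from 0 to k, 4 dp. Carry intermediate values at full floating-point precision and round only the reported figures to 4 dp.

params: Δt=0.12012 u=1.12819 d=0.88638 q=0.49180 e^(-rΔt)=0.99473
t_8 payoffs: 41.2899 34.4233 25.6834 14.5591 0.4000 0.0000 0.0000 0.0000 0.0000
t_7: node(7,0) S=28.3966 payoff=38.0634 vs cont=37.7131 → 38.0634 [stop]  node(7,1) S=36.1435 payoff=30.3165 vs cont=29.9662 → 30.3165 [stop]  node(7,2) S=46.0037 payoff=20.4563 vs cont=20.1059 → 20.4563 [stop]  node(7,3) S=58.5540 payoff=7.9060 vs cont=7.5556 → 7.9060 [stop]  node(7,4) S=74.5282 payoff=0.0000 vs cont=0.2022 → 0.2022 [wait]  node(7,5) S=94.8602 payoff=0.0000 vs cont=0.0000 → 0.0000 [wait]  node(7,6) S=120.7390 payoff=0.0000 vs cont=0.0000 → 0.0000 [wait]  node(7,7) S=153.6778 payoff=0.0000 vs cont=0.0000 → 0.0000 [wait]  ⇒ S*(7)=58.5540
t_6: node(6,0) S=32.0367 payoff=34.4233 vs cont=34.0729 → 34.4233 [stop]  node(6,1) S=40.7766 payoff=25.6834 vs cont=25.3330 → 25.6834 [stop]  node(6,2) S=51.9009 payoff=14.5591 vs cont=14.2087 → 14.5591 [stop]  node(6,3) S=66.0600 payoff=0.4000 vs cont=4.0956 → 4.0956 [wait]  node(6,4) S=84.0818 payoff=0.0000 vs cont=0.1022 → 0.1022 [wait]  node(6,5) S=107.0202 payoff=0.0000 vs cont=0.0000 → 0.0000 [wait]  node(6,6) S=136.2164 payoff=0.0000 vs cont=0.0000 → 0.0000 [wait]  ⇒ S*(6)=51.9009
t_5: node(5,0) S=36.1435 payoff=30.3165 vs cont=29.9662 → 30.3165 [stop]  node(5,1) S=46.0037 payoff=20.4563 vs cont=20.1059 → 20.4563 [stop]  node(5,2) S=58.5540 payoff=7.9060 vs cont=9.3635 → 9.3635 [wait]  node(5,3) S=74.5282 payoff=0.0000 vs cont=2.1204 → 2.1204 [wait]  node(5,4) S=94.8602 payoff=0.0000 vs cont=0.0517 → 0.0517 [wait]  node(5,5) S=120.7390 payoff=0.0000 vs cont=0.0000 → 0.0000 [wait]  ⇒ S*(5)=46.0037
t_4: node(4,0) S=40.7766 payoff=25.6834 vs cont=25.3330 → 25.6834 [stop]  node(4,1) S=51.9009 payoff=14.5591 vs cont=14.9218 → 14.9218 [wait]  node(4,2) S=66.0600 payoff=0.4000 vs cont=5.7708 → 5.7708 [wait]  node(4,3) S=84.0818 payoff=0.0000 vs cont=1.0972 → 1.0972 [wait]  node(4,4) S=107.0202 payoff=0.0000 vs cont=0.0261 → 0.0261 [wait]  ⇒ S*(4)=40.7766
t_3: node(3,0) S=46.0037 payoff=20.4563 vs cont=20.2833 → 20.4563 [stop]  node(3,1) S=58.5540 payoff=7.9060 vs cont=10.3664 → 10.3664 [wait]  node(3,2) S=74.5282 payoff=0.0000 vs cont=3.4540 → 3.4540 [wait]  node(3,3) S=94.8602 payoff=0.0000 vs cont=0.5674 → 0.5674 [wait]  ⇒ S*(3)=46.0037
t_2: node(2,0) S=51.9009 payoff=14.5591 vs cont=15.4124 → 15.4124 [wait]  node(2,1) S=66.0600 payoff=0.4000 vs cont=6.9302 → 6.9302 [wait]  node(2,2) S=84.0818 payoff=0.0000 vs cont=2.0237 → 2.0237 [wait]  ⇒ S*(2)=-
t_1: node(1,0) S=58.5540 payoff=7.9060 vs cont=11.1816 → 11.1816 [wait]  node(1,1) S=74.5282 payoff=0.0000 vs cont=4.4933 → 4.4933 [wait]  ⇒ S*(1)=-
t_0: node(0,0) S=66.0600 payoff=0.4000 vs cont=7.8507 → 7.8507 [wait]  ⇒ S*(0)=-

price = 7.8507
boundary = - - - 46.0037 40.7766 46.0037 51.9009 58.5540
tree:
7.8507
11.1816 4.4933
15.4124 6.9302 2.0237
20.4563 10.3664 3.4540 0.5674
25.6834 14.9218 5.7708 1.0972 0.0261
30.3165 20.4563 9.3635 2.1204 0.0517 0.0000
34.4233 25.6834 14.5591 4.0956 0.1022 0.0000 0.0000
38.0634 30.3165 20.4563 7.9060 0.2022 0.0000 0.0000 0.0000
41.2899 34.4233 25.6834 14.5591 0.4000 0.0000 0.0000 0.0000 0.0000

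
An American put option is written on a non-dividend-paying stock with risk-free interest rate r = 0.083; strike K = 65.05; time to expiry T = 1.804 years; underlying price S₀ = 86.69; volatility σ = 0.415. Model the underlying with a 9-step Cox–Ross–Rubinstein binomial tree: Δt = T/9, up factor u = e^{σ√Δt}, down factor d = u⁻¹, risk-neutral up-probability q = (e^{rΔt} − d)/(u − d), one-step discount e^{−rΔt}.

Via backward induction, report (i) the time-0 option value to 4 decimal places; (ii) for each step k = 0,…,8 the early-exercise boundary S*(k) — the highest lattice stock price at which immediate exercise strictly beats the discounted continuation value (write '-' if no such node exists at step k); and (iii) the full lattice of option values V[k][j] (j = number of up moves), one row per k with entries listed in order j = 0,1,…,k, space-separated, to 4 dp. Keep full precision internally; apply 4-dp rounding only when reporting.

Δt=0.20044  u=1.20418  d=0.83044  q=0.49857  discount=0.98350
step 9 (expiry): payoffs max(K−S,0) = 48.7667 41.4383 30.8119 15.4029 0.0000 0.0000 0.0000 0.0000 0.0000 0.0000
step 8: (k=8,j=0): S=19.6081, (K−S)⁺=45.4419, hold=44.3687 ⇒ V=45.4419 exercise | (k=8,j=1): S=28.4327, (K−S)⁺=36.6173, hold=35.5440 ⇒ V=36.6173 exercise | (k=8,j=2): S=41.2289, (K−S)⁺=23.8211, hold=22.7478 ⇒ V=23.8211 exercise | (k=8,j=3): S=59.7841, (K−S)⁺=5.2659, hold=7.5961 ⇒ V=7.5961 continue | (k=8,j=4): S=86.6900, (K−S)⁺=0.0000, hold=0.0000 ⇒ V=0.0000 continue | (k=8,j=5): S=125.7050, (K−S)⁺=0.0000, hold=0.0000 ⇒ V=0.0000 continue | (k=8,j=6): S=182.2788, (K−S)⁺=0.0000, hold=0.0000 ⇒ V=0.0000 continue | (k=8,j=7): S=264.3138, (K−S)⁺=0.0000, hold=0.0000 ⇒ V=0.0000 continue | (k=8,j=8): S=383.2688, (K−S)⁺=0.0000, hold=0.0000 ⇒ V=0.0000 continue  boundary S*=41.2289
step 7: (k=7,j=0): S=23.6117, (K−S)⁺=41.4383, hold=40.3651 ⇒ V=41.4383 exercise | (k=7,j=1): S=34.2381, (K−S)⁺=30.8119, hold=29.7386 ⇒ V=30.8119 exercise | (k=7,j=2): S=49.6471, (K−S)⁺=15.4029, hold=15.4722 ⇒ V=15.4722 continue | (k=7,j=3): S=71.9908, (K−S)⁺=0.0000, hold=3.7460 ⇒ V=3.7460 continue | (k=7,j=4): S=104.3905, (K−S)⁺=0.0000, hold=0.0000 ⇒ V=0.0000 continue | (k=7,j=5): S=151.3716, (K−S)⁺=0.0000, hold=0.0000 ⇒ V=0.0000 continue | (k=7,j=6): S=219.4967, (K−S)⁺=0.0000, hold=0.0000 ⇒ V=0.0000 continue | (k=7,j=7): S=318.2817, (K−S)⁺=0.0000, hold=0.0000 ⇒ V=0.0000 continue  boundary S*=34.2381
step 6: (k=6,j=0): S=28.4327, (K−S)⁺=36.6173, hold=35.5440 ⇒ V=36.6173 exercise | (k=6,j=1): S=41.2289, (K−S)⁺=23.8211, hold=22.7818 ⇒ V=23.8211 exercise | (k=6,j=2): S=59.7841, (K−S)⁺=5.2659, hold=9.4671 ⇒ V=9.4671 continue | (k=6,j=3): S=86.6900, (K−S)⁺=0.0000, hold=1.8474 ⇒ V=1.8474 continue | (k=6,j=4): S=125.7050, (K−S)⁺=0.0000, hold=0.0000 ⇒ V=0.0000 continue | (k=6,j=5): S=182.2788, (K−S)⁺=0.0000, hold=0.0000 ⇒ V=0.0000 continue | (k=6,j=6): S=264.3138, (K−S)⁺=0.0000, hold=0.0000 ⇒ V=0.0000 continue  boundary S*=41.2289
step 5: (k=5,j=0): S=34.2381, (K−S)⁺=30.8119, hold=29.7386 ⇒ V=30.8119 exercise | (k=5,j=1): S=49.6471, (K−S)⁺=15.4029, hold=16.3897 ⇒ V=16.3897 continue | (k=5,j=2): S=71.9908, (K−S)⁺=0.0000, hold=5.5746 ⇒ V=5.5746 continue | (k=5,j=3): S=104.3905, (K−S)⁺=0.0000, hold=0.9111 ⇒ V=0.9111 continue | (k=5,j=4): S=151.3716, (K−S)⁺=0.0000, hold=0.0000 ⇒ V=0.0000 continue | (k=5,j=5): S=219.4967, (K−S)⁺=0.0000, hold=0.0000 ⇒ V=0.0000 continue  boundary S*=34.2381
step 4: (k=4,j=0): S=41.2289, (K−S)⁺=23.8211, hold=23.2317 ⇒ V=23.8211 exercise | (k=4,j=1): S=59.7841, (K−S)⁺=5.2659, hold=10.8161 ⇒ V=10.8161 continue | (k=4,j=2): S=86.6900, (K−S)⁺=0.0000, hold=3.1959 ⇒ V=3.1959 continue | (k=4,j=3): S=125.7050, (K−S)⁺=0.0000, hold=0.4493 ⇒ V=0.4493 continue | (k=4,j=4): S=182.2788, (K−S)⁺=0.0000, hold=0.0000 ⇒ V=0.0000 continue  boundary S*=41.2289
step 3: (k=3,j=0): S=49.6471, (K−S)⁺=15.4029, hold=17.0512 ⇒ V=17.0512 continue | (k=3,j=1): S=71.9908, (K−S)⁺=0.0000, hold=6.9011 ⇒ V=6.9011 continue | (k=3,j=2): S=104.3905, (K−S)⁺=0.0000, hold=1.7964 ⇒ V=1.7964 continue | (k=3,j=3): S=151.3716, (K−S)⁺=0.0000, hold=0.2216 ⇒ V=0.2216 continue  boundary S*=-
step 2: (k=2,j=0): S=59.7841, (K−S)⁺=5.2659, hold=11.7928 ⇒ V=11.7928 continue | (k=2,j=1): S=86.6900, (K−S)⁺=0.0000, hold=4.2842 ⇒ V=4.2842 continue | (k=2,j=2): S=125.7050, (K−S)⁺=0.0000, hold=0.9945 ⇒ V=0.9945 continue  boundary S*=-
step 1: (k=1,j=0): S=71.9908, (K−S)⁺=0.0000, hold=7.9164 ⇒ V=7.9164 continue | (k=1,j=1): S=104.3905, (K−S)⁺=0.0000, hold=2.6004 ⇒ V=2.6004 continue  boundary S*=-
step 0: (k=0,j=0): S=86.6900, (K−S)⁺=0.0000, hold=5.1792 ⇒ V=5.1792 continue  boundary S*=-

price = 5.1792
boundary = - - - - 41.2289 34.2381 41.2289 34.2381 41.2289
tree:
5.1792
7.9164 2.6004
11.7928 4.2842 0.9945
17.0512 6.9011 1.7964 0.2216
23.8211 10.8161 3.1959 0.4493 0.0000
30.8119 16.3897 5.5746 0.9111 0.0000 0.0000
36.6173 23.8211 9.4671 1.8474 0.0000 0.0000 0.0000
41.4383 30.8119 15.4722 3.7460 0.0000 0.0000 0.0000 0.0000
45.4419 36.6173 23.8211 7.5961 0.0000 0.0000 0.0000 0.0000 0.0000
48.7667 41.4383 30.8119 15.4029 0.0000 0.0000 0.0000 0.0000 0.0000 0.0000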